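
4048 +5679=9727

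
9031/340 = 26+ 191/340 = 26.56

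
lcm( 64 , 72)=576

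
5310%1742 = 84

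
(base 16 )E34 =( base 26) 59M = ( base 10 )3636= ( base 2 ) 111000110100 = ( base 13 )1869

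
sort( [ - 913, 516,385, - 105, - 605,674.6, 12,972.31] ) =[ - 913, - 605,  -  105, 12,385,516, 674.6,972.31] 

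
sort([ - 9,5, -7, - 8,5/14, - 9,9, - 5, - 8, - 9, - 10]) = [ - 10,-9, - 9, - 9, - 8, - 8, - 7,  -  5,5/14, 5,9 ]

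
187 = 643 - 456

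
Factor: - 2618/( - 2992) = 7/8=2^(-3 ) * 7^1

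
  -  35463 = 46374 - 81837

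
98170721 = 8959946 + 89210775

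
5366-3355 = 2011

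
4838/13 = 4838/13=372.15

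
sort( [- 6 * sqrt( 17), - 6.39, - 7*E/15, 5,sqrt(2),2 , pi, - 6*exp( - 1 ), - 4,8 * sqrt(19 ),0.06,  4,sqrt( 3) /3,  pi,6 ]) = [ - 6*sqrt( 17 ) , - 6.39, - 4, - 6*exp( - 1 ),  -  7 *E/15 , 0.06, sqrt( 3 ) /3, sqrt(2 ), 2, pi,pi , 4,5, 6,8*sqrt( 19) ] 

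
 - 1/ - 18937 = 1/18937 = 0.00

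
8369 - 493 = 7876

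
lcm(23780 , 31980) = 927420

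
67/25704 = 67/25704 = 0.00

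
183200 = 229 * 800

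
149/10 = 149/10  =  14.90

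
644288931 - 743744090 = -99455159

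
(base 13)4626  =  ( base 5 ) 303314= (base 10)9834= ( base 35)80Y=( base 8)23152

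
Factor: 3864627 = 3^2*13^1*17^1 * 29^1*67^1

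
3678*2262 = 8319636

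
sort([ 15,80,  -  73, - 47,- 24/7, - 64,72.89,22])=[ - 73,-64, - 47 , - 24/7 , 15,  22,72.89,80 ]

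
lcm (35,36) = 1260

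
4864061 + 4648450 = 9512511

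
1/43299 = 1/43299 = 0.00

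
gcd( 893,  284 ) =1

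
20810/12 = 1734 + 1/6 = 1734.17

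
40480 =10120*4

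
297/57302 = 297/57302 = 0.01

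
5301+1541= 6842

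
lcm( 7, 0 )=0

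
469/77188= 469/77188 = 0.01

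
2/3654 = 1/1827 = 0.00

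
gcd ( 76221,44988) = 3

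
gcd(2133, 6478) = 79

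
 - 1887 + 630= - 1257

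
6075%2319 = 1437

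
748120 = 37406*20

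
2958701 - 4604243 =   -  1645542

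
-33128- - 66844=33716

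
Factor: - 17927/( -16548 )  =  2^(-2)*3^( - 1)*13^1 = 13/12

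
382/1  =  382 = 382.00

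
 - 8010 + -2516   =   - 10526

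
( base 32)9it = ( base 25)fhl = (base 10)9821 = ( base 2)10011001011101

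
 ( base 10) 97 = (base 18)57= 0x61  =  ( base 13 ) 76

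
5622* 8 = 44976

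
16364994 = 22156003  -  5791009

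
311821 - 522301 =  -210480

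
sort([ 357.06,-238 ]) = [ - 238 , 357.06]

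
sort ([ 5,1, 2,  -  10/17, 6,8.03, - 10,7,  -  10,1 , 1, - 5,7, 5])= [ - 10,  -  10, - 5, - 10/17, 1,  1,  1 , 2, 5, 5,  6, 7 , 7, 8.03]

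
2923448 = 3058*956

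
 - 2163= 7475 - 9638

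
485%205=75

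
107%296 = 107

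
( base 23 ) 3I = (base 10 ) 87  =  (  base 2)1010111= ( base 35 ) 2h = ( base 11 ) 7a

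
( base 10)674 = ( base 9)828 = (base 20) 1DE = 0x2a2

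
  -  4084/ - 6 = 2042/3 = 680.67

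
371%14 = 7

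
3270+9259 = 12529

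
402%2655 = 402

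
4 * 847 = 3388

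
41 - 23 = 18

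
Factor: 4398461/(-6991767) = -3^ ( - 2)*17^1*47^( - 1 )*16529^(-1 )*258733^1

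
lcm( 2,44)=44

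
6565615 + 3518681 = 10084296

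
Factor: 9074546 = 2^1*13^1*37^1*9433^1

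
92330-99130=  - 6800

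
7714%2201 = 1111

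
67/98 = 67/98 = 0.68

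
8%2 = 0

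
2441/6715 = 2441/6715 = 0.36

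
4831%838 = 641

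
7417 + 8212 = 15629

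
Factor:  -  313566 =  -2^1*3^1 * 11^1 * 4751^1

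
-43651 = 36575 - 80226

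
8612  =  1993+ 6619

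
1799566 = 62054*29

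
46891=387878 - 340987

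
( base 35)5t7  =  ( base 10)7147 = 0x1beb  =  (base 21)g47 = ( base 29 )8ED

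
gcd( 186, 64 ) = 2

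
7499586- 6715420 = 784166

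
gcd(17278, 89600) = 2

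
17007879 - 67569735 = -50561856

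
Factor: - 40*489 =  - 19560  =  - 2^3*3^1*5^1*  163^1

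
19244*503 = 9679732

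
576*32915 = 18959040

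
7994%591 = 311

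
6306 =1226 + 5080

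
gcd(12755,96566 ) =1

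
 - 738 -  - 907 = 169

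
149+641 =790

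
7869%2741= 2387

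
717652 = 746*962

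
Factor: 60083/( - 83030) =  - 2^( - 1 ) * 5^( - 1)* 19^( - 2)*23^(-1) * 60083^1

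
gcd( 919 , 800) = 1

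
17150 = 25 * 686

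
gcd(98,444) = 2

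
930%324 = 282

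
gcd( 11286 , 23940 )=342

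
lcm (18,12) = 36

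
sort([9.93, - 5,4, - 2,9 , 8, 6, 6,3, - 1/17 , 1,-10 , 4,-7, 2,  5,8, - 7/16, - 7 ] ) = [ - 10, - 7,  -  7,-5, - 2, -7/16,-1/17 , 1, 2,3, 4, 4, 5,6,  6,8,8, 9 , 9.93]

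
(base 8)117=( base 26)31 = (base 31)2h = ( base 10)79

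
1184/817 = 1184/817 = 1.45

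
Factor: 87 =3^1*29^1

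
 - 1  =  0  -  1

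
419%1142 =419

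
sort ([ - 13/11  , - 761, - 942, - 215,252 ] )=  [ - 942, - 761 , - 215, - 13/11, 252]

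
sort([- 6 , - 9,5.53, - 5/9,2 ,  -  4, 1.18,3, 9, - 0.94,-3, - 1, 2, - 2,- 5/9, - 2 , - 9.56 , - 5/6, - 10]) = [ -10 , -9.56 , - 9,-6, - 4,  -  3,-2,  -  2,  -  1, - 0.94,-5/6 , - 5/9 ,  -  5/9, 1.18, 2, 2 , 3,  5.53 , 9]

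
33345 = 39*855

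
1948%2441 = 1948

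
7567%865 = 647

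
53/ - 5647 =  - 1 + 5594/5647= -0.01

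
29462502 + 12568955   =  42031457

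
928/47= 928/47 = 19.74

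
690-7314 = -6624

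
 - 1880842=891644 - 2772486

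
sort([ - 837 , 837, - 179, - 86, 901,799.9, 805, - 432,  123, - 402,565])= [-837, - 432, - 402, - 179, - 86, 123, 565, 799.9, 805, 837, 901]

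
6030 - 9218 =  - 3188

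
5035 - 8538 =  - 3503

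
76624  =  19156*4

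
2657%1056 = 545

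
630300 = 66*9550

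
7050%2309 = 123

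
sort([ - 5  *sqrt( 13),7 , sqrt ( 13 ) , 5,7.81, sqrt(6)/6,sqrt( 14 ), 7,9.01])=[ - 5*sqrt( 13 ),sqrt (6) /6, sqrt( 13 ), sqrt( 14 ) , 5 , 7,7, 7.81, 9.01]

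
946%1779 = 946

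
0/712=0 = 0.00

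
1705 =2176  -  471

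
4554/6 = 759 =759.00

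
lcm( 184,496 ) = 11408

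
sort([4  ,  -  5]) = [  -  5, 4]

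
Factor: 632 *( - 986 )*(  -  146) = 90980192  =  2^5*17^1 * 29^1 * 73^1*79^1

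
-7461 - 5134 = -12595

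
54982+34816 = 89798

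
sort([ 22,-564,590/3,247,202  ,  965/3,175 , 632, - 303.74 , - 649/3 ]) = [ - 564 , - 303.74 ,- 649/3, 22, 175, 590/3,202,  247,965/3, 632 ]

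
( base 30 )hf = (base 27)jc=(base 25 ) L0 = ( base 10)525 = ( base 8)1015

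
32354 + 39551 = 71905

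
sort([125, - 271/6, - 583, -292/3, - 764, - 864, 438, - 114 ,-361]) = [-864, - 764,- 583, - 361, - 114, -292/3, - 271/6 , 125, 438 ] 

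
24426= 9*2714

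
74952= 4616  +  70336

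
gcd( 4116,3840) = 12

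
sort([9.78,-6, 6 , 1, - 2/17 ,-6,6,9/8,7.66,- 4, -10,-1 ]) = [ - 10 , - 6,-6 ,-4, - 1, - 2/17, 1, 9/8, 6, 6 , 7.66,  9.78] 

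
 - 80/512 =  - 5/32 = - 0.16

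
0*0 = 0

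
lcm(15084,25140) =75420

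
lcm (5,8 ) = 40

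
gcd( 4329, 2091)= 3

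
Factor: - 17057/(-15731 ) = 37^1 *461^1 *15731^( - 1)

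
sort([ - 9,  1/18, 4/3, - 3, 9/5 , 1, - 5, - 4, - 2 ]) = [ - 9,-5 , - 4, - 3,-2,1/18 , 1,4/3,  9/5]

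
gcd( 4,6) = 2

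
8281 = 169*49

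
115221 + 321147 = 436368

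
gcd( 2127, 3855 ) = 3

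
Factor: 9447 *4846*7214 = 2^2*3^1*47^1*67^1*2423^1*3607^1 = 330258088668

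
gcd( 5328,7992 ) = 2664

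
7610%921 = 242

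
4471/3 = 4471/3 = 1490.33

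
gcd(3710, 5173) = 7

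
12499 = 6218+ 6281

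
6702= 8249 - 1547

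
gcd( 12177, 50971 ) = 1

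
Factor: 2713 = 2713^1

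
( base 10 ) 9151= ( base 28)bin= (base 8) 21677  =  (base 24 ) fl7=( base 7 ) 35452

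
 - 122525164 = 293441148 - 415966312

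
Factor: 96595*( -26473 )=-5^1 * 23^1*1151^1 *19319^1 = - 2557159435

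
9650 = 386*25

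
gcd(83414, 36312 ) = 2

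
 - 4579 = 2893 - 7472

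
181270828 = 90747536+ 90523292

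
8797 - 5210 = 3587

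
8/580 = 2/145=0.01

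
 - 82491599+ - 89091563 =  - 171583162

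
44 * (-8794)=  - 386936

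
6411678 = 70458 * 91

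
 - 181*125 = -22625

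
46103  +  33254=79357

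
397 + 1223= 1620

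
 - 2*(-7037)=14074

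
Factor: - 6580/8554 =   -  2^1 * 5^1*13^( -1) = - 10/13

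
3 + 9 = 12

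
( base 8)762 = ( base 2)111110010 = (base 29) H5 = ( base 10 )498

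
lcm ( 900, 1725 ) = 20700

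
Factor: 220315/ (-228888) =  - 2^(-3 )*3^( - 2)*5^1*11^( - 1) * 17^( - 2)*139^1*317^1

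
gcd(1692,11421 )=423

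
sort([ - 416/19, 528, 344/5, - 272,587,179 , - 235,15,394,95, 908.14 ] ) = [-272,  -  235, - 416/19,15,344/5,95, 179, 394, 528,587, 908.14] 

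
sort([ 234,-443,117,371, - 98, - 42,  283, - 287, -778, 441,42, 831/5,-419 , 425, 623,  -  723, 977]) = [ - 778, - 723, - 443, - 419, - 287, - 98, - 42,42 , 117, 831/5,234, 283,371,425,441, 623,  977] 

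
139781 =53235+86546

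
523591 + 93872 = 617463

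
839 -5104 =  - 4265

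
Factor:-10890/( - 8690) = 99/79 = 3^2*11^1*79^(-1 ) 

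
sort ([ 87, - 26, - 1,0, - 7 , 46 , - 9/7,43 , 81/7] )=[ - 26, - 7, - 9/7,  -  1,  0,81/7,43, 46,87 ]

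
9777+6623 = 16400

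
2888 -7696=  -4808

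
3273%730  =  353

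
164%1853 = 164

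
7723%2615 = 2493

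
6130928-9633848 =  - 3502920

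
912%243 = 183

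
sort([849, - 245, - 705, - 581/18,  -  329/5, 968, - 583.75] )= [  -  705, - 583.75, - 245, - 329/5, - 581/18, 849, 968]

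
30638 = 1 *30638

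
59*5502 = 324618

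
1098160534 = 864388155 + 233772379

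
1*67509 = 67509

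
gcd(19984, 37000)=8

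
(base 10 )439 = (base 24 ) I7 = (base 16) 1b7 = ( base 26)GN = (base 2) 110110111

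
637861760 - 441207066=196654694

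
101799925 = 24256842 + 77543083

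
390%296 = 94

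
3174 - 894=2280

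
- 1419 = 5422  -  6841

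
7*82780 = 579460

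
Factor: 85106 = 2^1*7^1*6079^1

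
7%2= 1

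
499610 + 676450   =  1176060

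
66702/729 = 22234/243 = 91.50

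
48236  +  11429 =59665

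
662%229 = 204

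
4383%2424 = 1959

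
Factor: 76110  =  2^1  *3^1*5^1*43^1*59^1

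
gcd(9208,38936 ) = 8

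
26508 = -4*( - 6627)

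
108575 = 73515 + 35060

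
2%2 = 0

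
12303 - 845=11458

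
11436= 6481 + 4955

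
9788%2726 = 1610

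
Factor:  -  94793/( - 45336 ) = 2^( - 3)*3^ (-1)*1889^( - 1)*94793^1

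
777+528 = 1305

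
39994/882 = 19997/441=45.34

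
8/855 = 8/855 = 0.01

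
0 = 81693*0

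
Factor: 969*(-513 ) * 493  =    -  245068821 = -3^4 * 17^2*19^2*29^1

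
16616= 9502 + 7114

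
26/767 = 2/59 = 0.03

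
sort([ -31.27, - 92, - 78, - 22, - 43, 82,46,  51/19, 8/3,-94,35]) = [ - 94, -92, -78, - 43, - 31.27, - 22,8/3,  51/19,35, 46,  82]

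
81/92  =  81/92 = 0.88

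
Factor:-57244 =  -2^2 * 11^1*1301^1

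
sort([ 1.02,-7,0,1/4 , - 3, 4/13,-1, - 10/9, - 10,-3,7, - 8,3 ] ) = [- 10,- 8, - 7, - 3, -3,-10/9, - 1,0,1/4,4/13, 1.02,  3,7 ]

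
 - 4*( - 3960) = 15840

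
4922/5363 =4922/5363 = 0.92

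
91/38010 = 13/5430 = 0.00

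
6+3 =9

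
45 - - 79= 124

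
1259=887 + 372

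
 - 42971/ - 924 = 42971/924 =46.51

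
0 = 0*6902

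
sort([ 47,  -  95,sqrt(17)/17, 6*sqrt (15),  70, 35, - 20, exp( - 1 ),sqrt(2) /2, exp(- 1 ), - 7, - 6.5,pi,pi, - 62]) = [ - 95,-62 ,-20,-7, - 6.5,sqrt(17) /17, exp( - 1 ),exp( - 1), sqrt(2 )/2, pi,pi, 6*sqrt(15), 35, 47, 70 ] 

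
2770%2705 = 65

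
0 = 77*0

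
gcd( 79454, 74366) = 2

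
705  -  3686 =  - 2981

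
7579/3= 7579/3=2526.33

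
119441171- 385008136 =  - 265566965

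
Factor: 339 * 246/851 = 83394/851  =  2^1*3^2 * 23^( - 1)*37^( -1)*41^1 * 113^1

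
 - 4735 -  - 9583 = 4848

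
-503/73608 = -503/73608 = - 0.01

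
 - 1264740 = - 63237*20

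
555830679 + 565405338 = 1121236017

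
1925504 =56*34384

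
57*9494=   541158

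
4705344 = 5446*864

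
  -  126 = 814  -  940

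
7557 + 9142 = 16699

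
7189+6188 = 13377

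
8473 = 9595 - 1122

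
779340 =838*930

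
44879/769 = 44879/769 = 58.36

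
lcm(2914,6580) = 203980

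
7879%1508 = 339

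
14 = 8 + 6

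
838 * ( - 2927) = -2452826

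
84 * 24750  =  2079000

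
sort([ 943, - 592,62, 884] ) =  [ - 592 , 62,884 , 943] 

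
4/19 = 4/19 = 0.21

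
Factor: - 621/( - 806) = 2^ ( - 1)  *  3^3*13^( - 1 )*23^1* 31^( - 1)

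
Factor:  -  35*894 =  - 2^1*3^1 * 5^1*7^1*149^1 = - 31290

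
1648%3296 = 1648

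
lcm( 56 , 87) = 4872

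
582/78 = 7 + 6/13 =7.46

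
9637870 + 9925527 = 19563397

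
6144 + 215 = 6359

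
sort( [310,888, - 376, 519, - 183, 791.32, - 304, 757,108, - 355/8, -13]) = [ - 376, - 304,-183, - 355/8, - 13, 108, 310, 519, 757,791.32, 888]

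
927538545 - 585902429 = 341636116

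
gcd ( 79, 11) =1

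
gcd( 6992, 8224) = 16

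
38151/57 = 669 + 6/19 = 669.32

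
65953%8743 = 4752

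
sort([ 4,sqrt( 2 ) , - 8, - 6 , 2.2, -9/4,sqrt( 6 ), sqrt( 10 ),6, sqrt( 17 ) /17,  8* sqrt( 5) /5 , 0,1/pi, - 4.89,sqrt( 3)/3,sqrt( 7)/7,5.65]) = [ - 8, - 6, - 4.89, - 9/4,0,sqrt( 17 ) /17,1/pi, sqrt( 7 )/7,sqrt( 3) /3,sqrt( 2), 2.2,sqrt( 6),sqrt( 10), 8*sqrt( 5 ) /5, 4,5.65, 6]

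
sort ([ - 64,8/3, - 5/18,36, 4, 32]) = [ - 64, - 5/18, 8/3, 4, 32, 36]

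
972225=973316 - 1091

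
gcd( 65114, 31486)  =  14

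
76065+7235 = 83300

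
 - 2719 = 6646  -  9365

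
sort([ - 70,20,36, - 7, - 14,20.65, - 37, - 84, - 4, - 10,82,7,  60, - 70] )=[ - 84, - 70, - 70, - 37, - 14, - 10, - 7 ,-4, 7, 20, 20.65,36,60,82] 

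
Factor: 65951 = 65951^1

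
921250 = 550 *1675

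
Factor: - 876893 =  - 876893^1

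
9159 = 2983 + 6176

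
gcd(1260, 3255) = 105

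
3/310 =3/310 = 0.01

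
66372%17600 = 13572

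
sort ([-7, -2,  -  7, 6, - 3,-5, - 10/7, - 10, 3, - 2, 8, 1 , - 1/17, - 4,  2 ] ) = [-10, - 7, - 7, - 5, - 4,-3, - 2 , - 2, - 10/7, - 1/17,  1,2, 3,6, 8]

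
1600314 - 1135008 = 465306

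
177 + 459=636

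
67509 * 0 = 0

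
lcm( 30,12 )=60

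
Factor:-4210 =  - 2^1 * 5^1 * 421^1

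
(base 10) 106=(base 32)3a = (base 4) 1222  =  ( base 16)6A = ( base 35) 31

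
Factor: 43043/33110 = 2^( - 1)*5^( - 1) * 13^1 = 13/10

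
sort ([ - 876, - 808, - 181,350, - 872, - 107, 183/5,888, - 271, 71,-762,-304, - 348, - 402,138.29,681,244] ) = [ - 876 , - 872, - 808, - 762,  -  402, - 348, - 304, - 271, - 181, - 107,183/5 , 71, 138.29, 244,350, 681,  888]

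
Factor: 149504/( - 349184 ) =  - 2^1*11^ ( - 1)*31^(-1 )*73^1 = - 146/341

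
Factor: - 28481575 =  - 5^2*1139263^1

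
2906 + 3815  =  6721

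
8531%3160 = 2211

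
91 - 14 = 77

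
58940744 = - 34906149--93846893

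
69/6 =11 + 1/2=11.50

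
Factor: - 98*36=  - 3528 = -2^3*3^2*7^2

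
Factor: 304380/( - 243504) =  - 2^( - 2)*5^1 = - 5/4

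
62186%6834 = 680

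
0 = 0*30394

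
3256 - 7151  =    -  3895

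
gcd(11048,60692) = 4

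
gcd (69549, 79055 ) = 97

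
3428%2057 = 1371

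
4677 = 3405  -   - 1272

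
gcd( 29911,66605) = 7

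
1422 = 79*18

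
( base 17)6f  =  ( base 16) 75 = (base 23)52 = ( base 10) 117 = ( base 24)4L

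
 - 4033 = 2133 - 6166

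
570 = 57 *10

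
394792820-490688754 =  - 95895934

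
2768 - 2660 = 108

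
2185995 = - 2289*( - 955 )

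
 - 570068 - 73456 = - 643524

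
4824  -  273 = 4551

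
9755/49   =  199 + 4/49= 199.08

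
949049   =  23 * 41263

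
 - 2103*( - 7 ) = 14721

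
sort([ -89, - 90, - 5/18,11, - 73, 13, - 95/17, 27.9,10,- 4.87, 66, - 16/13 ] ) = [ - 90, - 89, - 73, - 95/17, - 4.87, - 16/13, - 5/18, 10,11,13, 27.9,  66]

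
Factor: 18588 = 2^2*3^1 * 1549^1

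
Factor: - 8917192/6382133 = - 2^3*23^1*48463^1*6382133^( -1 ) 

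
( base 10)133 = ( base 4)2011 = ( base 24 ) 5d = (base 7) 250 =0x85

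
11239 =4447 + 6792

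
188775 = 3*62925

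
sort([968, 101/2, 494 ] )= [ 101/2, 494,968 ]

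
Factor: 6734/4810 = 5^( - 1)*7^1= 7/5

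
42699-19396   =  23303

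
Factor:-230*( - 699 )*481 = 77330370 =2^1*3^1*5^1*13^1*23^1 * 37^1*233^1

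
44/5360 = 11/1340 = 0.01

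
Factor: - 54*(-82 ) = 4428 = 2^2*3^3*41^1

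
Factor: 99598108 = 2^2*1523^1*16349^1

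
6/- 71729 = -1 + 71723/71729 = - 0.00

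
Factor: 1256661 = 3^3*7^1*61^1 *109^1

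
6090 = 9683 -3593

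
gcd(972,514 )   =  2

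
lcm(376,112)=5264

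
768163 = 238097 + 530066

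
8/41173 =8/41173= 0.00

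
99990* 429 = 42895710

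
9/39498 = 3/13166= 0.00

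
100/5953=100/5953 = 0.02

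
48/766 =24/383 = 0.06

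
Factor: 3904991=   163^1*23957^1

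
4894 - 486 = 4408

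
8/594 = 4/297 = 0.01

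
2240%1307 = 933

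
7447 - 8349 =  -902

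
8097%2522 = 531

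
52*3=156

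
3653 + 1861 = 5514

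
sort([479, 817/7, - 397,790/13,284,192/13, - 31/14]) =[-397, - 31/14 , 192/13, 790/13,817/7,284,479 ] 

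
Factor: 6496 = 2^5*7^1 * 29^1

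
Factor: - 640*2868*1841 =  - 3379192320 = -2^9*3^1*5^1*7^1* 239^1*263^1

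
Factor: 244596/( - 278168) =-2^( - 1)*3^1*17^1*29^( - 1 ) = - 51/58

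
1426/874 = 31/19   =  1.63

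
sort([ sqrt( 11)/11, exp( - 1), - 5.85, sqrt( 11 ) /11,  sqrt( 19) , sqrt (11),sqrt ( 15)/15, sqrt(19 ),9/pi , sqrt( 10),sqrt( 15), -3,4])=[ - 5.85, - 3, sqrt(15)/15,sqrt(11)/11, sqrt( 11)/11,exp(-1), 9/pi , sqrt( 10), sqrt (11),sqrt(15 ),4, sqrt (19 ),sqrt( 19 )]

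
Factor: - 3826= - 2^1*1913^1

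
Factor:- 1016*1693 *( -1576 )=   2^6*127^1*197^1*1693^1=2710858688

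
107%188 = 107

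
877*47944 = 42046888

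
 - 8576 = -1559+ - 7017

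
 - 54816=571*( - 96 )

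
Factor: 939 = 3^1*313^1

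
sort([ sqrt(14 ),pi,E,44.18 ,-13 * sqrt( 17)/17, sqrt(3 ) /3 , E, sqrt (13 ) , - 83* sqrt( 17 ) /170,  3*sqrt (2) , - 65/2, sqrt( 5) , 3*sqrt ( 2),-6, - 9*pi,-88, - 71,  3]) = [ - 88,-71 , - 65/2, - 9*pi, - 6 , - 13*sqrt ( 17) /17, - 83*sqrt(17)/170,sqrt(3 ) /3,sqrt( 5),  E , E,3,pi,sqrt ( 13), sqrt(14),3*sqrt( 2),3*sqrt( 2), 44.18]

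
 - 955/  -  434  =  2 + 87/434 = 2.20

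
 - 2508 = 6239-8747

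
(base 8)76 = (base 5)222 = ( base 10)62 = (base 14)46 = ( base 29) 24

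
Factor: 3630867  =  3^1*1210289^1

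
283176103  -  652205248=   -  369029145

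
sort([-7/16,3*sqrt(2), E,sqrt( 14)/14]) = [-7/16, sqrt( 14)/14,E, 3*sqrt(2) ] 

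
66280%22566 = 21148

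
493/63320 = 493/63320 = 0.01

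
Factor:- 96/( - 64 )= 3/2 = 2^(-1 )*3^1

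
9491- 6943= 2548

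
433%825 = 433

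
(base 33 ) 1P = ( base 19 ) 31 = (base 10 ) 58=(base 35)1N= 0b111010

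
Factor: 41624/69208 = 11^2*41^( - 1) *43^1*211^( - 1)=5203/8651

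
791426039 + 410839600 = 1202265639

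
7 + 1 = 8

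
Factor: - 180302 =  - 2^1*17^1*5303^1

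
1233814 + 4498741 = 5732555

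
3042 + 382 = 3424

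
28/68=7/17=0.41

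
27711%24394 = 3317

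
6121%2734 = 653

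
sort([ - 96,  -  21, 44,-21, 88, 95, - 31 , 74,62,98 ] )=[ - 96 , - 31, - 21, - 21,44,  62,74, 88 , 95  ,  98] 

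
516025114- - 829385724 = 1345410838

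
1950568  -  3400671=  - 1450103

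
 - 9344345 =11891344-21235689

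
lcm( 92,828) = 828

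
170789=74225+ 96564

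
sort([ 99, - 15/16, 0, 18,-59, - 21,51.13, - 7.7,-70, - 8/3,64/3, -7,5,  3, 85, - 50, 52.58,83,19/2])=[-70,-59,-50  ,-21,-7.7,- 7,-8/3,-15/16,0,3,  5,19/2,18, 64/3, 51.13,52.58, 83, 85,99 ]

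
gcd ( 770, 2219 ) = 7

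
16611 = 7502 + 9109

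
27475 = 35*785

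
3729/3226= 1 +503/3226=1.16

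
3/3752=3/3752 = 0.00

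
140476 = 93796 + 46680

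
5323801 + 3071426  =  8395227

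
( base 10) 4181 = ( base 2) 1000001010101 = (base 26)64l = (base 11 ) 3161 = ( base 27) 5jn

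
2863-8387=  -  5524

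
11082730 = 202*54865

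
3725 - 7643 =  - 3918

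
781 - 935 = - 154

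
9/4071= 3/1357 = 0.00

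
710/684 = 1 + 13/342 = 1.04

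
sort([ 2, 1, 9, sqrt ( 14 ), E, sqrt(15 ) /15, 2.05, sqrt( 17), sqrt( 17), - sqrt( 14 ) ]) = [ - sqrt(14 ) , sqrt(15 )/15,1,2, 2.05, E, sqrt (14 ),  sqrt ( 17 ),sqrt( 17) , 9 ] 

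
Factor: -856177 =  - 7^2*101^1*173^1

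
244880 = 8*30610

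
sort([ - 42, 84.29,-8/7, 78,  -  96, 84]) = [ - 96, - 42, - 8/7, 78, 84,84.29]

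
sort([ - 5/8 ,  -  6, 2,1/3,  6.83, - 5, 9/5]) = [ - 6, - 5, - 5/8,1/3,9/5,2,6.83 ]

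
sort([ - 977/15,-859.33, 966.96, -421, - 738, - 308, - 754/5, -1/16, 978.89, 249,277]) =[-859.33,  -  738, - 421 , - 308 , - 754/5, - 977/15, - 1/16 , 249, 277,966.96, 978.89]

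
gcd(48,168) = 24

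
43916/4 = 10979 = 10979.00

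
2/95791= 2/95791 = 0.00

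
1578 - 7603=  - 6025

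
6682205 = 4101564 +2580641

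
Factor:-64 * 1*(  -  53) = 3392 =2^6*53^1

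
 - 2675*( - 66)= 176550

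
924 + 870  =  1794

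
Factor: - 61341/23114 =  - 2^ (-1) * 3^1*13^( - 1 )*23^1=- 69/26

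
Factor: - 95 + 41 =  - 54 = - 2^1 * 3^3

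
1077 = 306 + 771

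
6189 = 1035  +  5154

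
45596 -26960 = 18636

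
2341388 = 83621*28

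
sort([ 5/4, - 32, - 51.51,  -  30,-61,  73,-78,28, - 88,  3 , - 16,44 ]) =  [ - 88, - 78, - 61, - 51.51, - 32, - 30 , - 16, 5/4 , 3, 28,44 , 73 ] 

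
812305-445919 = 366386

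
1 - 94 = -93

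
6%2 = 0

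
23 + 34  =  57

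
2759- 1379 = 1380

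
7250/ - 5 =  - 1450/1 = -1450.00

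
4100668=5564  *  737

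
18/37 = 18/37= 0.49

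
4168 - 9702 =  - 5534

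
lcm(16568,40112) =762128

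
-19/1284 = -19/1284=- 0.01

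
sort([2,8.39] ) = [ 2,8.39]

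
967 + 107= 1074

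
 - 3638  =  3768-7406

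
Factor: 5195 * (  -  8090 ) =-42027550 = - 2^1* 5^2*809^1*1039^1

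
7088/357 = 7088/357 = 19.85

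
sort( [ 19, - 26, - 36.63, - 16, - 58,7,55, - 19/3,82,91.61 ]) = [ - 58, - 36.63, - 26,  -  16,-19/3,7  ,  19,55,82,91.61]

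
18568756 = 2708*6857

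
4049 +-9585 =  - 5536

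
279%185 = 94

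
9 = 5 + 4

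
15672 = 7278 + 8394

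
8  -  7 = 1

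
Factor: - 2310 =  - 2^1 * 3^1 * 5^1*7^1 * 11^1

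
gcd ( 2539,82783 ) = 1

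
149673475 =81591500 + 68081975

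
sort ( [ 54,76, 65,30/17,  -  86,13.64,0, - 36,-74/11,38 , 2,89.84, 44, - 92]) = [-92,  -  86, - 36, - 74/11,0, 30/17,2,13.64,38 , 44, 54,65, 76,89.84]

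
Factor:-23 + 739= 2^2*179^1 = 716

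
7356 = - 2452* ( - 3)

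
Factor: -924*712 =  - 2^5 * 3^1* 7^1*11^1 * 89^1 = - 657888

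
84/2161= 84/2161 = 0.04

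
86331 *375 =32374125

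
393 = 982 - 589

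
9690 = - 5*( - 1938)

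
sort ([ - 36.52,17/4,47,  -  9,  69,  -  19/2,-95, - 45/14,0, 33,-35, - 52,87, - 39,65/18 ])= [ - 95, - 52, - 39, - 36.52,- 35, - 19/2, - 9, - 45/14, 0,65/18,17/4,33, 47, 69,87]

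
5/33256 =5/33256 =0.00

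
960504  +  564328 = 1524832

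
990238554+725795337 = 1716033891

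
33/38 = 33/38 = 0.87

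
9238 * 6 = 55428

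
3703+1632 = 5335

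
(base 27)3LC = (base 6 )20450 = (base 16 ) ACE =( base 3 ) 10210110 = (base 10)2766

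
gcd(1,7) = 1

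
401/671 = 401/671 = 0.60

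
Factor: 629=17^1*37^1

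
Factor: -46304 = -2^5*1447^1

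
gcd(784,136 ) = 8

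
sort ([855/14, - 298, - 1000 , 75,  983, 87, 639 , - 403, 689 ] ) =[  -  1000, - 403,-298,855/14, 75,  87,639, 689,983] 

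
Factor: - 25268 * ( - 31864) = 805139552 = 2^5*7^1*569^1*6317^1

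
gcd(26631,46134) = 99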